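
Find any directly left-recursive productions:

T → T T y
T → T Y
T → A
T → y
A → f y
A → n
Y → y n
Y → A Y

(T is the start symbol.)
Yes, T is left-recursive

Direct left recursion occurs when N → N α for some non-terminal N (the right-hand side begins with the left-hand side itself).

T → T T y: LEFT RECURSIVE (starts with T)
T → T Y: LEFT RECURSIVE (starts with T)
T → A: starts with A
T → y: starts with y
A → f y: starts with f
A → n: starts with n
Y → y n: starts with y
Y → A Y: starts with A

The grammar has direct left recursion on: T.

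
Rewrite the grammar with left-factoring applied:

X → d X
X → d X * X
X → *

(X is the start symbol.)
X → d X X'
X' → ε
X' → * X
X → *

Left-factoring transforms A → αβ₁ | αβ₂ into A → αA' and A' → β₁ | β₂
(α is the longest common prefix among the alternatives). Repeat until
no nonterminal has two alternatives with a common prefix.

Round 1: X has alternatives sharing prefix 'd X'. Introduce X': X → d X X'
  Add: X' → ε
  Add: X' → * X

No remaining common prefixes — done.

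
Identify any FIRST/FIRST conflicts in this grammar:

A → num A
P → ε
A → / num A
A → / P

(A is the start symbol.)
Yes. A → '/' num A / A → '/' P on { '/' }

Productions for A:
  A → num A: FIRST = { 'num' }
  A → / num A: FIRST = { '/' }
  A → / P: FIRST = { '/' }
P has only one production, so no FIRST/FIRST conflict is possible there.

Conflict for A: A → / num A and A → / P
  Overlap: { '/' }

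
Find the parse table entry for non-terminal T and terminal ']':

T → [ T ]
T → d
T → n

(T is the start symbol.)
To find M[T, ']'], we find productions for T where ']' is in the predict set (PREDICT(N → α) = (FIRST(α) \ {ε}) ∪ (FOLLOW(N) if α ⇒* ε)).

T → [ T ]: PREDICT = { '[' }
T → d: PREDICT = { 'd' }
T → n: PREDICT = { 'n' }

M[T, ']'] is empty (no production applies)

Answer: Empty (error entry)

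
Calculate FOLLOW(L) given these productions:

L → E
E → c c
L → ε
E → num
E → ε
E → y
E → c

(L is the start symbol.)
{ $ }

To compute FOLLOW(L), find every occurrence of L on a right-hand side N → α L β: add FIRST(β) \ {ε}, and if β is empty or nullable also add FOLLOW(N). Iterate to a fixed point.

L is the start symbol, so $ ∈ FOLLOW(L).
L does not occur on any right-hand side.

Taking the union: FOLLOW(L) = { $ }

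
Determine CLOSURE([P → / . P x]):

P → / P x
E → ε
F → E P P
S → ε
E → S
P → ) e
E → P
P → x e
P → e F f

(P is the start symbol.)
Start with: [P → / . P x]
  [P → / . P x] has the dot before P: add [P → . / P x], [P → . ) e], [P → . x e], [P → . e F f]
No further items can be added.

CLOSURE = { [P → . ) e], [P → . / P x], [P → . e F f], [P → . x e], [P → / . P x] }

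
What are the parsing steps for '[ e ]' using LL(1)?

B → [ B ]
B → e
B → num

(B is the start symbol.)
LL(1) parsing maintains a stack (initially the start symbol over $) and the input. At each step: if the stack top is a terminal, match it against the current input token; if it is a non-terminal N, replace it with the RHS of M[N, lookahead] (the unique production whose predict set contains the lookahead).

Stack is shown with the top on the left.

Stack    Input    Action
------------------------
B $      [ e ] $  output B → [ B ]
[ B ] $  [ e ] $  match '['
B ] $    e ] $    output B → e
e ] $    e ] $    match 'e'
] $      ] $      match ']'
$        $        accept

The string is accepted.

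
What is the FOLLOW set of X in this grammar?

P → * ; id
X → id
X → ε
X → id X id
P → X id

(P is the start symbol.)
{ 'id' }

To compute FOLLOW(X), find every occurrence of X on a right-hand side N → α X β: add FIRST(β) \ {ε}, and if β is empty or nullable also add FOLLOW(N). Iterate to a fixed point.

In X → id X id: X is followed by id, add FIRST(id) \ {ε} = { 'id' }
In P → X id: X is followed by id, add FIRST(id) \ {ε} = { 'id' }

Taking the union: FOLLOW(X) = { 'id' }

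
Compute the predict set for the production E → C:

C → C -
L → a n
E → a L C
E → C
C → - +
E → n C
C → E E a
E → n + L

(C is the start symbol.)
PREDICT(E → C) = (FIRST(RHS) \ {ε}) ∪ (FOLLOW(E) if ε ∈ FIRST(RHS), i.e. RHS ⇒* ε)
FIRST(C) = { '-', 'a', 'n' }
FIRST(C) = { '-', 'a', 'n' }
ε ∉ FIRST(C), so FOLLOW(E) is not added.
PREDICT(E → C) = { '-', 'a', 'n' }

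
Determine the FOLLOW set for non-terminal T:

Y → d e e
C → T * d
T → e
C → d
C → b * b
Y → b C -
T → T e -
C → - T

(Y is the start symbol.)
{ '*', '-', 'e' }

In C → T * d: T is followed by '*' d, add FIRST('*' d) \ {ε} = { '*' }
In T → T e -: T is followed by e '-', add FIRST(e '-') \ {ε} = { 'e' }
In C → - T: T is at the end, add FOLLOW(C)

The FOLLOW sets referred to above (computed the same way, to a fixed point):
  FOLLOW(C) = { '-' }

Taking the union: FOLLOW(T) = { '*', '-', 'e' }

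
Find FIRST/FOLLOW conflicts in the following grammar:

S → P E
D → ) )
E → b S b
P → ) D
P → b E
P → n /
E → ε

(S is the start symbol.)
A FIRST/FOLLOW conflict occurs when a non-terminal N has a nullable alternative N → β (β ⇒* ε) and another alternative N → α with FIRST(α) ∩ FOLLOW(N) ≠ ∅: on such a lookahead the parser cannot decide between expanding α and letting N vanish via β.

Nullable non-terminals: E.

E: nullable alternative(s) E → ε; FOLLOW(E) = { $, 'b' }
  E → b S b: FIRST \ {ε} = { 'b' } — overlaps FOLLOW(E) on { 'b' }: CONFLICT
  E → ε: FIRST \ {ε} = { } — this is the only nullable alternative, skip

D, P, S have no nullable alternative, so no FIRST/FOLLOW check is needed there.

So the grammar has 1 FIRST/FOLLOW conflict (marked CONFLICT above).

Answer: Yes. E → b S b with FOLLOW(E) on { 'b' }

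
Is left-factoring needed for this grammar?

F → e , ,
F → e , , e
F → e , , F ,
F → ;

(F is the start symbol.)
Left-factoring is needed when two productions for the same non-terminal
share a common prefix on the right-hand side.

Productions for F:
  F → e , ,
  F → e , , e
  F → e , , F ,
  F → ;

Found common prefix 'e , ,' in productions for F

Answer: Yes, F has productions with common prefix 'e , ,'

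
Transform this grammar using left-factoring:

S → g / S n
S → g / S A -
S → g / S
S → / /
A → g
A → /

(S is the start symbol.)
S → g / S S'
S' → n
S' → A -
S' → ε
S → / /
A → g
A → /

Left-factoring transforms A → αβ₁ | αβ₂ into A → αA' and A' → β₁ | β₂
(α is the longest common prefix among the alternatives). Repeat until
no nonterminal has two alternatives with a common prefix.

Round 1: S has alternatives sharing prefix 'g / S'. Introduce S': S → g / S S'
  Add: S' → n
  Add: S' → A -
  Add: S' → ε

No remaining common prefixes — done.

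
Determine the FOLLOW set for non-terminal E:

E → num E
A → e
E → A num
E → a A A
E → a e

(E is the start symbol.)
E is the start symbol, so $ ∈ FOLLOW(E).
In E → num E: E is at the end; this adds FOLLOW(E) to itself — nothing new

Taking the union: FOLLOW(E) = { $ }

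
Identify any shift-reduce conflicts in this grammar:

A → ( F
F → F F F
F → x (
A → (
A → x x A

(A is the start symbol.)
Yes — I1: [A → ( .] vs [F → . x (]; I6: [A → ( F .] vs [F → . x (]; I10: [F → F F F .] vs [F → . x (]

Augment with A' → A and build the canonical LR(0) collection (I0 = CLOSURE({[A' → . A]}), then GOTO on every symbol after a dot until no new states appear). It has 11 states:
  I0: { [A → . ( F], [A → . (], [A → . x x A], [A' → . A] }  — shift
  I1: { [A → ( . F], [A → ( .], [F → . F F F], [F → . x (] }  — shift, reduce
  I2: { [A' → A .] }  — accept
  I3: { [A → x . x A] }  — shift
  I4: { [A → . ( F], [A → . (], [A → . x x A], [A → x x . A] }  — shift
  I5: { [A → x x A .] }  — reduce
  I6: { [A → ( F .], [F → . F F F], [F → . x (], [F → F . F F] }  — shift, reduce
  I7: { [F → x . (] }  — shift
  I8: { [F → x ( .] }  — reduce
  I9: { [F → . F F F], [F → . x (], [F → F . F F], [F → F F . F] }  — shift
  I10: { [F → . F F F], [F → . x (], [F → F . F F], [F → F F . F], [F → F F F .] }  — shift, reduce

I1 contains reduce item [A → ( .] and shift item [F → . x (] — shift-reduce conflict.
I6 contains reduce item [A → ( F .] and shift item [F → . x (] — shift-reduce conflict.
I10 contains reduce item [F → F F F .] and shift item [F → . x (] — shift-reduce conflict.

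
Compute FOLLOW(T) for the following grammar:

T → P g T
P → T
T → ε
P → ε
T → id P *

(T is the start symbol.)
T is the start symbol, so $ ∈ FOLLOW(T).
In T → P g T: T is at the end; this adds FOLLOW(T) to itself — nothing new
In P → T: T is at the end, add FOLLOW(P)

The FOLLOW sets referred to above (computed the same way, to a fixed point):
  FOLLOW(P) = { '*', 'g' }

Taking the union: FOLLOW(T) = { $, '*', 'g' }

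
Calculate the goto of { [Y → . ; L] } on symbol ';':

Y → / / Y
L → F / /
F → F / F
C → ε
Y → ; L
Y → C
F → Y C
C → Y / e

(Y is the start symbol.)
GOTO(I, ';') = CLOSURE({ [A → αX.β] : [A → α.Xβ] ∈ I, X = ';' })

Items with dot before ';', with the dot advanced:
  [Y → . ; L] → [Y → ; . L]
Closure of the advanced items:
  [Y → ; . L] has the dot before L: add [L → . F / /]
  [L → . F / /] has the dot before F: add [F → . F / F], [F → . Y C]
  [F → . Y C] has the dot before Y: add [Y → . / / Y], [Y → . ; L], [Y → . C]
  [Y → . C] has the dot before C: add [C → .], [C → . Y / e]

GOTO = { [C → . Y / e], [C → .], [F → . F / F], [F → . Y C], [L → . F / /], [Y → . / / Y], [Y → . ; L], [Y → . C], [Y → ; . L] }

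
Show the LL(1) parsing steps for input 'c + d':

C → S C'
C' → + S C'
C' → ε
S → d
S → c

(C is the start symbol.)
LL(1) parsing maintains a stack (initially the start symbol over $) and the input. At each step: if the stack top is a terminal, match it against the current input token; if it is a non-terminal N, replace it with the RHS of M[N, lookahead] (the unique production whose predict set contains the lookahead).

Stack is shown with the top on the left.

Stack     Input    Action
-------------------------
C $       c + d $  output C → S C'
S C' $    c + d $  output S → c
c C' $    c + d $  match 'c'
C' $      + d $    output C' → + S C'
+ S C' $  + d $    match '+'
S C' $    d $      output S → d
d C' $    d $      match 'd'
C' $      $        output C' → ε
$         $        accept

The string is accepted.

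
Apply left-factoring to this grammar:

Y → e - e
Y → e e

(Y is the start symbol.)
Y → e Y'
Y' → - e
Y' → e

Left-factoring transforms A → αβ₁ | αβ₂ into A → αA' and A' → β₁ | β₂
(α is the longest common prefix among the alternatives). Repeat until
no nonterminal has two alternatives with a common prefix.

Round 1: Y has alternatives sharing prefix 'e'. Introduce Y': Y → e Y'
  Add: Y' → - e
  Add: Y' → e

No remaining common prefixes — done.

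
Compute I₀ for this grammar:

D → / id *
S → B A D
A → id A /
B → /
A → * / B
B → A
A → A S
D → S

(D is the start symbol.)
{ [A → . * / B], [A → . A S], [A → . id A /], [B → . /], [B → . A], [D → . / id *], [D → . S], [D' → . D], [S → . B A D] }

First, augment the grammar with D' → D
I₀ = CLOSURE({ [D' → . D] }):
  [D' → . D] has the dot before D: add [D → . / id *], [D → . S]
  [D → . S] has the dot before S: add [S → . B A D]
  [S → . B A D] has the dot before B: add [B → . /], [B → . A]
  [B → . A] has the dot before A: add [A → . id A /], [A → . * / B], [A → . A S]
No further items can be added.

I₀ = { [A → . * / B], [A → . A S], [A → . id A /], [B → . /], [B → . A], [D → . / id *], [D → . S], [D' → . D], [S → . B A D] }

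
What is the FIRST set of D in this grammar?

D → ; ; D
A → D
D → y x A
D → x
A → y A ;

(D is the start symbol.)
To compute FIRST(D), examine every production with D on the left-hand side, reading each right-hand side left to right until a non-nullable symbol is reached.

From D → ; ; D:
  - ';' is a terminal: add ';' and stop
From D → y x A:
  - y is a terminal: add 'y' and stop
From D → x:
  - x is a terminal: add 'x' and stop

Collecting: FIRST(D) = { ';', 'x', 'y' }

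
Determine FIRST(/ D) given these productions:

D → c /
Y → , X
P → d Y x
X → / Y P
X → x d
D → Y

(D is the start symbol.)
To compute FIRST(/ D), process the symbols left to right:
Symbol / is a terminal. Add '/' and stop.
FIRST(/ D) = { '/' }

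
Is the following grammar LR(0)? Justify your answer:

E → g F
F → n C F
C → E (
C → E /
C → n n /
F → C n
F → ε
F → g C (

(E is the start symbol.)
No. Shift-reduce conflict between [F → .] and [C → . n n /]

Augment with E' → E and build the canonical LR(0) collection (I0 = CLOSURE({[E' → . E]}), then GOTO on every symbol after a dot until no new states appear). It has 18 states:
  I0: { [E → . g F], [E' → . E] }  — shift
  I1: { [E' → E .] }  — accept
  I2: { [C → . E (], [C → . E /], [C → . n n /], [E → . g F], [E → g . F], [F → . C n], [F → . g C (], [F → . n C F], [F → .] }  — shift, reduce
  I3: { [F → C . n] }  — shift
  I4: { [C → E . (], [C → E . /] }  — shift
  I5: { [E → g F .] }  — reduce
  I6: { [C → . E (], [C → . E /], [C → . n n /], [E → . g F], [E → g . F], [F → . C n], [F → . g C (], [F → . n C F], [F → .], [F → g . C (] }  — shift, reduce
  I7: { [C → . E (], [C → . E /], [C → . n n /], [C → n . n /], [E → . g F], [F → n . C F] }  — shift
  I8: { [C → . E (], [C → . E /], [C → . n n /], [E → . g F], [F → . C n], [F → . g C (], [F → . n C F], [F → .], [F → n C . F] }  — shift, reduce
  I9: { [C → n . n /], [C → n n . /] }  — shift
  I10: { [C → n n / .] }  — reduce
  I11: { [C → n n . /] }  — shift
  I12: { [F → n C F .] }  — reduce
  I13: { [F → C . n], [F → g C . (] }  — shift
  I14: { [F → g C ( .] }  — reduce
  I15: { [F → C n .] }  — reduce
  I16: { [C → E ( .] }  — reduce
  I17: { [C → E / .] }  — reduce

Conflict in state I2:
  Shift-reduce conflict between [F → .] and [C → . n n /]
So the grammar is NOT LR(0).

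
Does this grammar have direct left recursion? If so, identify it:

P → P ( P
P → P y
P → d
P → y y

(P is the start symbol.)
Yes, P is left-recursive

Direct left recursion occurs when N → N α for some non-terminal N (the right-hand side begins with the left-hand side itself).

P → P ( P: LEFT RECURSIVE (starts with P)
P → P y: LEFT RECURSIVE (starts with P)
P → d: starts with d
P → y y: starts with y

The grammar has direct left recursion on: P.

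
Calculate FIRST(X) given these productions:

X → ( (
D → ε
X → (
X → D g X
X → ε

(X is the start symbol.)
{ '(', 'g', ε }

To compute FIRST(X), examine every production with X on the left-hand side, reading each right-hand side left to right until a non-nullable symbol is reached.

FIRST sets of the other non-terminals involved (by the same procedure, iterated to a fixed point):
  FIRST(D) = { ε }

From X → ( (:
  - '(' is a terminal: add '(' and stop
From X → (:
  - '(' is a terminal: add '(' and stop
From X → D g X:
  - D is a non-terminal: add FIRST(D) \ {ε} = { }
    D is nullable, so continue to the next symbol
  - g is a terminal: add 'g' and stop
From X → ε:
  - ε-production, so ε ∈ FIRST(X)

Collecting: FIRST(X) = { '(', 'g', ε }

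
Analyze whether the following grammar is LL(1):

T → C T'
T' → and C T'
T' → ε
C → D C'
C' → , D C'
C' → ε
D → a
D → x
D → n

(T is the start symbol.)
A grammar is LL(1) if for each non-terminal N with multiple productions, the predict sets of those productions are pairwise disjoint, where PREDICT(N → α) = (FIRST(α) \ {ε}) ∪ (FOLLOW(N) if α ⇒* ε).

Relevant sets:
  FOLLOW(T') = { $ }
  FOLLOW(C') = { $, 'and' }

For T':
  PREDICT(T' → and C T') = { 'and' }
  PREDICT(T' → ε) = { $ }
For C':
  PREDICT(C' → ',' D C') = { ',' }
  PREDICT(C' → ε) = { $, 'and' }
For D:
  PREDICT(D → a) = { 'a' }
  PREDICT(D → x) = { 'x' }
  PREDICT(D → n) = { 'n' }
T, C have a single production, so nothing to check there.

All predict sets are disjoint. The grammar IS LL(1).

Answer: Yes, the grammar is LL(1).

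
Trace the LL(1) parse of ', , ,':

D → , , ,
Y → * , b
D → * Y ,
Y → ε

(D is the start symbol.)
LL(1) parsing maintains a stack (initially the start symbol over $) and the input. At each step: if the stack top is a terminal, match it against the current input token; if it is a non-terminal N, replace it with the RHS of M[N, lookahead] (the unique production whose predict set contains the lookahead).

Stack is shown with the top on the left.

Stack    Input    Action
------------------------
D $      , , , $  output D → , , ,
, , , $  , , , $  match ','
, , $    , , $    match ','
, $      , $      match ','
$        $        accept

The string is accepted.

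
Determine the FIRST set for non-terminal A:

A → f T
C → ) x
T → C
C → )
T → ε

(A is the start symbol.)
{ 'f' }

To compute FIRST(A), examine every production with A on the left-hand side, reading each right-hand side left to right until a non-nullable symbol is reached.

From A → f T:
  - f is a terminal: add 'f' and stop

Collecting: FIRST(A) = { 'f' }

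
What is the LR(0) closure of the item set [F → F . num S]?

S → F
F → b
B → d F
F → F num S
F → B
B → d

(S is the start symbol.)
To compute CLOSURE, for each item [A → α.Bβ] where B is a non-terminal, add [B → .γ] for all productions B → γ; repeat for the newly added items until nothing changes.

Start with: [F → F . num S]
The dot precedes the terminal num, so nothing is added.

CLOSURE = { [F → F . num S] }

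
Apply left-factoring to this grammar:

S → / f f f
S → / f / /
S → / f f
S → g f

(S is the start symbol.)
Left-factoring transforms A → αβ₁ | αβ₂ into A → αA' and A' → β₁ | β₂
(α is the longest common prefix among the alternatives). Repeat until
no nonterminal has two alternatives with a common prefix.

Round 1: S has alternatives sharing prefix '/ f'. Introduce S': S → / f S'
  Add: S' → f f
  Add: S' → / /
  Add: S' → f

Round 2: S' has alternatives sharing prefix 'f'. Introduce S'': S' → f S''
  Add: S'' → f
  Add: S'' → ε

No remaining common prefixes — done.

Resulting grammar:
S → / f S'
S' → f S''
S'' → f
S'' → ε
S' → / /
S → g f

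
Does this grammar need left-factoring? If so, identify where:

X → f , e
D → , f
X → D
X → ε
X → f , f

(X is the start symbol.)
Left-factoring is needed when two productions for the same non-terminal
share a common prefix on the right-hand side.

Productions for X:
  X → f , e
  X → D
  X → ε
  X → f , f

Found common prefix 'f ,' in productions for X

Answer: Yes, X has productions with common prefix 'f ,'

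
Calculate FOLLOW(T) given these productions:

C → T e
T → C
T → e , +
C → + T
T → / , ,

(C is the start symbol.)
To compute FOLLOW(T), find every occurrence of T on a right-hand side N → α T β: add FIRST(β) \ {ε}, and if β is empty or nullable also add FOLLOW(N). Iterate to a fixed point.

In C → T e: T is followed by e, add FIRST(e) \ {ε} = { 'e' }
In C → + T: T is at the end, add FOLLOW(C)

The FOLLOW sets referred to above (computed the same way, to a fixed point):
  FOLLOW(C) = { $, 'e' }

Taking the union: FOLLOW(T) = { $, 'e' }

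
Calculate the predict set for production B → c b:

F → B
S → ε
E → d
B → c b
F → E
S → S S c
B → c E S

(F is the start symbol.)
PREDICT(B → c b) = (FIRST(RHS) \ {ε}) ∪ (FOLLOW(B) if ε ∈ FIRST(RHS), i.e. RHS ⇒* ε)
FIRST(c b) = { 'c' }
ε ∉ FIRST(c b), so FOLLOW(B) is not added.
PREDICT(B → c b) = { 'c' }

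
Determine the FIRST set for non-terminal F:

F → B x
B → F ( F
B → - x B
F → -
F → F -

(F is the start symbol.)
FIRST sets of the other non-terminals involved (by the same procedure, iterated to a fixed point):
  FIRST(B) = { '-' }

From F → B x:
  - B is a non-terminal: add FIRST(B) \ {ε} = { '-' }
    B is not nullable, so stop
From F → -:
  - '-' is a terminal: add '-' and stop
From F → F -:
  - F is the symbol being defined: contributes nothing new
    F is not nullable, so stop

Collecting: FIRST(F) = { '-' }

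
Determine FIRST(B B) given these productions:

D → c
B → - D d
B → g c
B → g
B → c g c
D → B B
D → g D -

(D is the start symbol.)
FIRST sets of the non-terminals involved (from the grammar, by fixed-point iteration):
  FIRST(B) = { '-', 'c', 'g' }

To compute FIRST(B B), process the symbols left to right:
Symbol B is a non-terminal. Add FIRST(B) \ {ε} = { '-', 'c', 'g' }
B is not nullable (ε ∉ FIRST(B)), so stop here.
FIRST(B B) = { '-', 'c', 'g' }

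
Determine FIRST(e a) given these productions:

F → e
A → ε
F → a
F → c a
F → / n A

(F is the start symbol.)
{ 'e' }

To compute FIRST(e a), process the symbols left to right:
Symbol e is a terminal. Add 'e' and stop.
FIRST(e a) = { 'e' }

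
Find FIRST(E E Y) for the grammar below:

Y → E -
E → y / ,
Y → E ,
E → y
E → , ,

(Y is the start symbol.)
FIRST sets of the non-terminals involved (from the grammar, by fixed-point iteration):
  FIRST(E) = { ',', 'y' }

To compute FIRST(E E Y), process the symbols left to right:
Symbol E is a non-terminal. Add FIRST(E) \ {ε} = { ',', 'y' }
E is not nullable (ε ∉ FIRST(E)), so stop here.
FIRST(E E Y) = { ',', 'y' }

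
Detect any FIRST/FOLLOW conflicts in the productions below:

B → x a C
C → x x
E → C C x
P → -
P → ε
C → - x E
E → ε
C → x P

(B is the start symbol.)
Yes. E → C C x with FOLLOW(E) on { '-', 'x' }; P → '-' with FOLLOW(P) on { '-' }

A FIRST/FOLLOW conflict occurs when a non-terminal N has a nullable alternative N → β (β ⇒* ε) and another alternative N → α with FIRST(α) ∩ FOLLOW(N) ≠ ∅: on such a lookahead the parser cannot decide between expanding α and letting N vanish via β.

Nullable non-terminals: E, P.
FIRST sets used below: FIRST(C) = { '-', 'x' }

E: nullable alternative(s) E → ε; FOLLOW(E) = { $, '-', 'x' }
  E → C C x: FIRST \ {ε} = { '-', 'x' } — overlaps FOLLOW(E) on { '-', 'x' }: CONFLICT
  E → ε: FIRST \ {ε} = { } — this is the only nullable alternative, skip

P: nullable alternative(s) P → ε; FOLLOW(P) = { $, '-', 'x' }
  P → -: FIRST \ {ε} = { '-' } — overlaps FOLLOW(P) on { '-' }: CONFLICT
  P → ε: FIRST \ {ε} = { } — this is the only nullable alternative, skip

B, C have no nullable alternative, so no FIRST/FOLLOW check is needed there.

So the grammar has 2 FIRST/FOLLOW conflicts (marked CONFLICT above).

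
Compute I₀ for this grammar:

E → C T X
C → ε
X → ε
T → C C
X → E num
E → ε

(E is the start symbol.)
{ [C → .], [E → . C T X], [E → .], [E' → . E] }

First, augment the grammar with E' → E
I₀ = CLOSURE({ [E' → . E] }):
  [E' → . E] has the dot before E: add [E → . C T X], [E → .]
  [E → . C T X] has the dot before C: add [C → .]
No further items can be added.

I₀ = { [C → .], [E → . C T X], [E → .], [E' → . E] }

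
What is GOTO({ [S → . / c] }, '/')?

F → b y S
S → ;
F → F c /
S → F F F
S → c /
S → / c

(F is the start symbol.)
{ [S → / . c] }

GOTO(I, '/') = CLOSURE({ [A → αX.β] : [A → α.Xβ] ∈ I, X = '/' })

Items with dot before '/', with the dot advanced:
  [S → . / c] → [S → / . c]
Closure adds nothing (no advanced item has the dot before a non-terminal).

GOTO = { [S → / . c] }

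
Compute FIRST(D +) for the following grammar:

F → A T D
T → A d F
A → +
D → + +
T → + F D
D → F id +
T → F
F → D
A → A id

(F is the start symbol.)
FIRST sets of the non-terminals involved (from the grammar, by fixed-point iteration):
  FIRST(D) = { '+' }

To compute FIRST(D +), process the symbols left to right:
Symbol D is a non-terminal. Add FIRST(D) \ {ε} = { '+' }
D is not nullable (ε ∉ FIRST(D)), so stop here.
FIRST(D +) = { '+' }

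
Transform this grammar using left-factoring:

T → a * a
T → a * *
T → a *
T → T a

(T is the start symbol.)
Left-factoring transforms A → αβ₁ | αβ₂ into A → αA' and A' → β₁ | β₂
(α is the longest common prefix among the alternatives). Repeat until
no nonterminal has two alternatives with a common prefix.

Round 1: T has alternatives sharing prefix 'a *'. Introduce T': T → a * T'
  Add: T' → a
  Add: T' → *
  Add: T' → ε

No remaining common prefixes — done.

Resulting grammar:
T → a * T'
T' → a
T' → *
T' → ε
T → T a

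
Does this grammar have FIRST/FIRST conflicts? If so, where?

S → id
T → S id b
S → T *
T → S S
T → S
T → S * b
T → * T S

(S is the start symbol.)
Yes. S → id / S → T '*' on { 'id' }; T → S id b / T → S S on { '*', 'id' }; T → S id b / T → S on { '*', 'id' }; T → S id b / T → S '*' b on { '*', 'id' }; T → S id b / T → '*' T S on { '*' }; T → S S / T → S on { '*', 'id' }; T → S S / T → S '*' b on { '*', 'id' }; T → S S / T → '*' T S on { '*' }; T → S / T → S '*' b on { '*', 'id' }; T → S / T → '*' T S on { '*' }; T → S '*' b / T → '*' T S on { '*' }

FIRST sets of the non-terminals at (or reachable through a nullable prefix from) the front of some alternative:
  FIRST(T) = { '*', 'id' }
  FIRST(S) = { '*', 'id' }

Productions for S:
  S → id: FIRST = { 'id' }
  S → T *: FIRST = { '*', 'id' }
Productions for T:
  T → S id b: FIRST = { '*', 'id' }
  T → S S: FIRST = { '*', 'id' }
  T → S: FIRST = { '*', 'id' }
  T → S * b: FIRST = { '*', 'id' }
  T → * T S: FIRST = { '*' }

Conflict for S: S → id and S → T *
  Overlap: { 'id' }
Conflict for T: T → S id b and T → S S
  Overlap: { '*', 'id' }
Conflict for T: T → S id b and T → S
  Overlap: { '*', 'id' }
Conflict for T: T → S id b and T → S * b
  Overlap: { '*', 'id' }
Conflict for T: T → S id b and T → * T S
  Overlap: { '*' }
Conflict for T: T → S S and T → S
  Overlap: { '*', 'id' }
Conflict for T: T → S S and T → S * b
  Overlap: { '*', 'id' }
Conflict for T: T → S S and T → * T S
  Overlap: { '*' }
Conflict for T: T → S and T → S * b
  Overlap: { '*', 'id' }
Conflict for T: T → S and T → * T S
  Overlap: { '*' }
Conflict for T: T → S * b and T → * T S
  Overlap: { '*' }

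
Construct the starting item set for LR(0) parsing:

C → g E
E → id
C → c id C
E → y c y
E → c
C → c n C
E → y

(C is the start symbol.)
{ [C → . c id C], [C → . c n C], [C → . g E], [C' → . C] }

First, augment the grammar with C' → C
I₀ = CLOSURE({ [C' → . C] }):
  [C' → . C] has the dot before C: add [C → . g E], [C → . c id C], [C → . c n C]
No further items can be added.

I₀ = { [C → . c id C], [C → . c n C], [C → . g E], [C' → . C] }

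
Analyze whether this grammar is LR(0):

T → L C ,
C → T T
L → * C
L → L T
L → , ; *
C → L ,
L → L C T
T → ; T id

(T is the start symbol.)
A grammar is LR(0) if no state in the canonical LR(0) collection has:
  - both a shift item (dot before a terminal) and a complete item (shift-reduce conflict), or
  - two or more complete items (reduce-reduce conflict; the accept item [T' → T .] counts as a complete item here).

Augment with T' → T and build the canonical LR(0) collection (I0 = CLOSURE({[T' → . T]}), then GOTO on every symbol after a dot until no new states appear). It has 19 states:
  I0: { [L → . * C], [L → . , ; *], [L → . L C T], [L → . L T], [T → . ; T id], [T → . L C ,], [T' → . T] }  — shift
  I1: { [C → . L ,], [C → . T T], [L → * . C], [L → . * C], [L → . , ; *], [L → . L C T], [L → . L T], [T → . ; T id], [T → . L C ,] }  — shift
  I2: { [L → , . ; *] }  — shift
  I3: { [L → . * C], [L → . , ; *], [L → . L C T], [L → . L T], [T → . ; T id], [T → . L C ,], [T → ; . T id] }  — shift
  I4: { [C → . L ,], [C → . T T], [L → . * C], [L → . , ; *], [L → . L C T], [L → . L T], [L → L . C T], [L → L . T], [T → . ; T id], [T → . L C ,], [T → L . C ,] }  — shift
  I5: { [T' → T .] }  — accept
  I6: { [L → . * C], [L → . , ; *], [L → . L C T], [L → . L T], [L → L C . T], [T → . ; T id], [T → . L C ,], [T → L C . ,] }  — shift
  I7: { [C → . L ,], [C → . T T], [C → L . ,], [L → . * C], [L → . , ; *], [L → . L C T], [L → . L T], [L → L . C T], [L → L . T], [T → . ; T id], [T → . L C ,], [T → L . C ,] }  — shift
  I8: { [C → T . T], [L → . * C], [L → . , ; *], [L → . L C T], [L → . L T], [L → L T .], [T → . ; T id], [T → . L C ,] }  — shift, reduce
  I9: { [C → T T .] }  — reduce
  I10: { [C → L , .], [L → , . ; *] }  — shift, reduce
  I11: { [L → , ; . *] }  — shift
  I12: { [L → , ; * .] }  — reduce
  I13: { [L → , . ; *], [T → L C , .] }  — shift, reduce
  I14: { [L → L C T .] }  — reduce
  I15: { [T → ; T . id] }  — shift
  I16: { [T → ; T id .] }  — reduce
  I17: { [L → * C .] }  — reduce
  I18: { [C → T . T], [L → . * C], [L → . , ; *], [L → . L C T], [L → . L T], [T → . ; T id], [T → . L C ,] }  — shift

Conflict in state I8:
  Shift-reduce conflict between [L → L T .] and [L → . * C]
So the grammar is NOT LR(0).

Answer: No. Shift-reduce conflict between [L → L T .] and [L → . * C]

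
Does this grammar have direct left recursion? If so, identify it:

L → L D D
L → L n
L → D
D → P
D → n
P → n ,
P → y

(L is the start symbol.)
L → L D D: LEFT RECURSIVE (starts with L)
L → L n: LEFT RECURSIVE (starts with L)
L → D: starts with D
D → P: starts with P
D → n: starts with n
P → n ,: starts with n
P → y: starts with y

The grammar has direct left recursion on: L.

Answer: Yes, L is left-recursive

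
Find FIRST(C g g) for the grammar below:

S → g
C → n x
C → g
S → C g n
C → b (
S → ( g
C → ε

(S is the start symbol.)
FIRST sets of the non-terminals involved (from the grammar, by fixed-point iteration):
  FIRST(C) = { 'b', 'g', 'n', ε }

To compute FIRST(C g g), process the symbols left to right:
Symbol C is a non-terminal. Add FIRST(C) \ {ε} = { 'b', 'g', 'n' }
C is nullable (ε ∈ FIRST(C)), continue to the next symbol.
Symbol g is a terminal. Add 'g' and stop.
FIRST(C g g) = { 'b', 'g', 'n' }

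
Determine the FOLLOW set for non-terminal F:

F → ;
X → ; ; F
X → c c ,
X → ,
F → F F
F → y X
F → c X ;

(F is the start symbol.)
To compute FOLLOW(F), find every occurrence of F on a right-hand side N → α F β: add FIRST(β) \ {ε}, and if β is empty or nullable also add FOLLOW(N). Iterate to a fixed point.

F is the start symbol, so $ ∈ FOLLOW(F).
In X → ; ; F: F is at the end, add FOLLOW(X)
In F → F F: F is followed by F, add FIRST(F) \ {ε} = { ';', 'c', 'y' }
In F → F F: F is at the end; this adds FOLLOW(F) to itself — nothing new

The FOLLOW sets referred to above (computed the same way, to a fixed point):
  FOLLOW(X) = { $, ';', 'c', 'y' }

Taking the union: FOLLOW(F) = { $, ';', 'c', 'y' }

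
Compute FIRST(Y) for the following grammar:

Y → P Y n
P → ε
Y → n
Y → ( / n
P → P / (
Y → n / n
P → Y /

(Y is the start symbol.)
FIRST sets of the other non-terminals involved (by the same procedure, iterated to a fixed point):
  FIRST(P) = { '(', '/', 'n', ε }

From Y → P Y n:
  - P is a non-terminal: add FIRST(P) \ {ε} = { '(', '/', 'n' }
    P is nullable, so continue to the next symbol
  - Y is the symbol being defined: contributes nothing new
    Y is not nullable, so stop
From Y → n:
  - n is a terminal: add 'n' and stop
From Y → ( / n:
  - '(' is a terminal: add '(' and stop
From Y → n / n:
  - n is a terminal: add 'n' and stop

Collecting: FIRST(Y) = { '(', '/', 'n' }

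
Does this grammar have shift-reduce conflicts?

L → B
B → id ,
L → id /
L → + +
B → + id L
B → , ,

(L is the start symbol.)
No shift-reduce conflicts

A shift-reduce conflict occurs when an LR(0) state has both:
  - a complete (reduce) item [A → α .] (dot at the end), and
  - a shift item [B → β . c γ] (dot before a terminal).

Augment with L' → L and build the canonical LR(0) collection (I0 = CLOSURE({[L' → . L]}), then GOTO on every symbol after a dot until no new states appear). It has 12 states:
  I0: { [B → . + id L], [B → . , ,], [B → . id ,], [L → . + +], [L → . B], [L → . id /], [L' → . L] }  — shift
  I1: { [B → + . id L], [L → + . +] }  — shift
  I2: { [B → , . ,] }  — shift
  I3: { [L → B .] }  — reduce
  I4: { [L' → L .] }  — accept
  I5: { [B → id . ,], [L → id . /] }  — shift
  I6: { [B → id , .] }  — reduce
  I7: { [L → id / .] }  — reduce
  I8: { [B → , , .] }  — reduce
  I9: { [L → + + .] }  — reduce
  I10: { [B → + id . L], [B → . + id L], [B → . , ,], [B → . id ,], [L → . + +], [L → . B], [L → . id /] }  — shift
  I11: { [B → + id L .] }  — reduce

No state contains both a complete item and a shift item.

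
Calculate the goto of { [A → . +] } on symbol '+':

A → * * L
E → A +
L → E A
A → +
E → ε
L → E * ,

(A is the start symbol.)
{ [A → + .] }

GOTO(I, '+') = CLOSURE({ [A → αX.β] : [A → α.Xβ] ∈ I, X = '+' })

Items with dot before '+', with the dot advanced:
  [A → . +] → [A → + .]
Closure adds nothing (no advanced item has the dot before a non-terminal).

GOTO = { [A → + .] }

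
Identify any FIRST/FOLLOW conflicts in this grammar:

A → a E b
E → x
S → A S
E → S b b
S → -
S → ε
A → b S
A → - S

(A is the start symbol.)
Yes. S → A S with FOLLOW(S) on { '-', 'a', 'b' }; S → '-' with FOLLOW(S) on { '-' }

A FIRST/FOLLOW conflict occurs when a non-terminal N has a nullable alternative N → β (β ⇒* ε) and another alternative N → α with FIRST(α) ∩ FOLLOW(N) ≠ ∅: on such a lookahead the parser cannot decide between expanding α and letting N vanish via β.

Nullable non-terminals: S.
FIRST sets used below: FIRST(A) = { '-', 'a', 'b' }

S: nullable alternative(s) S → ε; FOLLOW(S) = { $, '-', 'a', 'b' }
  S → A S: FIRST \ {ε} = { '-', 'a', 'b' } — overlaps FOLLOW(S) on { '-', 'a', 'b' }: CONFLICT
  S → -: FIRST \ {ε} = { '-' } — overlaps FOLLOW(S) on { '-' }: CONFLICT
  S → ε: FIRST \ {ε} = { } — this is the only nullable alternative, skip

A, E have no nullable alternative, so no FIRST/FOLLOW check is needed there.

So the grammar has 2 FIRST/FOLLOW conflicts (marked CONFLICT above).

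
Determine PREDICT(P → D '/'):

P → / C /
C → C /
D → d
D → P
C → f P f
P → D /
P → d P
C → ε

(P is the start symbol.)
{ '/', 'd' }

PREDICT(P → D '/') = (FIRST(RHS) \ {ε}) ∪ (FOLLOW(P) if ε ∈ FIRST(RHS), i.e. RHS ⇒* ε)
FIRST(D) = { '/', 'd' }
FIRST(D '/') = { '/', 'd' }
ε ∉ FIRST(D '/'), so FOLLOW(P) is not added.
PREDICT(P → D '/') = { '/', 'd' }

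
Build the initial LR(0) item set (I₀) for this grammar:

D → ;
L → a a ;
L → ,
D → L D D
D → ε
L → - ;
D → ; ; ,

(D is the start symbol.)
{ [D → . ; ; ,], [D → . ;], [D → . L D D], [D → .], [D' → . D], [L → . ,], [L → . - ;], [L → . a a ;] }

First, augment the grammar with D' → D
I₀ = CLOSURE({ [D' → . D] }):
  [D' → . D] has the dot before D: add [D → . ;], [D → . L D D], [D → .], [D → . ; ; ,]
  [D → . L D D] has the dot before L: add [L → . a a ;], [L → . ,], [L → . - ;]
No further items can be added.

I₀ = { [D → . ; ; ,], [D → . ;], [D → . L D D], [D → .], [D' → . D], [L → . ,], [L → . - ;], [L → . a a ;] }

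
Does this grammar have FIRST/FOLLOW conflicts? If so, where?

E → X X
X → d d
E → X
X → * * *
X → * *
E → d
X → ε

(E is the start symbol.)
Nullable non-terminals: E, X.
FIRST sets used below: FIRST(X) = { '*', 'd', ε }

E: nullable alternative(s) E → X X, E → X; FOLLOW(E) = { $ }
  E → X X: FIRST \ {ε} = { '*', 'd' } — disjoint from FOLLOW(E)
  E → X: FIRST \ {ε} = { '*', 'd' } — disjoint from FOLLOW(E)
  E → d: FIRST \ {ε} = { 'd' } — disjoint from FOLLOW(E)

X: nullable alternative(s) X → ε; FOLLOW(X) = { $, '*', 'd' }
  X → d d: FIRST \ {ε} = { 'd' } — overlaps FOLLOW(X) on { 'd' }: CONFLICT
  X → * * *: FIRST \ {ε} = { '*' } — overlaps FOLLOW(X) on { '*' }: CONFLICT
  X → * *: FIRST \ {ε} = { '*' } — overlaps FOLLOW(X) on { '*' }: CONFLICT
  X → ε: FIRST \ {ε} = { } — this is the only nullable alternative, skip

So the grammar has 3 FIRST/FOLLOW conflicts (marked CONFLICT above).

Answer: Yes. X → d d with FOLLOW(X) on { 'd' }; X → '*' '*' '*' with FOLLOW(X) on { '*' }; X → '*' '*' with FOLLOW(X) on { '*' }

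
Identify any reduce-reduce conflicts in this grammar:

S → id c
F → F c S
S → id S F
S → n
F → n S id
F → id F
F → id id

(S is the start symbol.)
No reduce-reduce conflicts

Augment with S' → S and build the canonical LR(0) collection (I0 = CLOSURE({[S' → . S]}), then GOTO on every symbol after a dot until no new states appear). It has 15 states:
  I0: { [S → . id S F], [S → . id c], [S → . n], [S' → . S] }  — shift
  I1: { [S' → S .] }  — accept
  I2: { [S → . id S F], [S → . id c], [S → . n], [S → id . S F], [S → id . c] }  — shift
  I3: { [S → n .] }  — reduce
  I4: { [F → . F c S], [F → . id F], [F → . id id], [F → . n S id], [S → id S . F] }  — shift
  I5: { [S → id c .] }  — reduce
  I6: { [F → F . c S], [S → id S F .] }  — shift, reduce
  I7: { [F → . F c S], [F → . id F], [F → . id id], [F → . n S id], [F → id . F], [F → id . id] }  — shift
  I8: { [F → n . S id], [S → . id S F], [S → . id c], [S → . n] }  — shift
  I9: { [F → n S . id] }  — shift
  I10: { [F → n S id .] }  — reduce
  I11: { [F → F . c S], [F → id F .] }  — shift, reduce
  I12: { [F → . F c S], [F → . id F], [F → . id id], [F → . n S id], [F → id . F], [F → id . id], [F → id id .] }  — shift, reduce
  I13: { [F → F c . S], [S → . id S F], [S → . id c], [S → . n] }  — shift
  I14: { [F → F c S .] }  — reduce

No state contains more than one complete item.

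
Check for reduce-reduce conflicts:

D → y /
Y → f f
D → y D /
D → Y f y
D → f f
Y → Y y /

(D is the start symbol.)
A reduce-reduce conflict occurs when an LR(0) state has two complete items [A → α .] and [B → β .] — both call for a reduction, and with no lookahead the parser cannot choose between them.

Augment with D' → D and build the canonical LR(0) collection (I0 = CLOSURE({[D' → . D]}), then GOTO on every symbol after a dot until no new states appear). It has 13 states:
  I0: { [D → . Y f y], [D → . f f], [D → . y /], [D → . y D /], [D' → . D], [Y → . Y y /], [Y → . f f] }  — shift
  I1: { [D' → D .] }  — accept
  I2: { [D → Y . f y], [Y → Y . y /] }  — shift
  I3: { [D → f . f], [Y → f . f] }  — shift
  I4: { [D → . Y f y], [D → . f f], [D → . y /], [D → . y D /], [D → y . /], [D → y . D /], [Y → . Y y /], [Y → . f f] }  — shift
  I5: { [D → y / .] }  — reduce
  I6: { [D → y D . /] }  — shift
  I7: { [D → y D / .] }  — reduce
  I8: { [D → f f .], [Y → f f .] }  — 2 reduces
  I9: { [D → Y f . y] }  — shift
  I10: { [Y → Y y . /] }  — shift
  I11: { [Y → Y y / .] }  — reduce
  I12: { [D → Y f y .] }  — reduce

I8 contains complete items [D → f f .], [Y → f f .] — reduce-reduce conflict.

Answer: Yes — I8: [D → f f .] vs [Y → f f .]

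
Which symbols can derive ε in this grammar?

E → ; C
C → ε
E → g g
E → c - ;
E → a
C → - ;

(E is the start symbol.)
{ 'C' }

A non-terminal is nullable if it can derive ε (the empty string): either it has an ε-production, or it has a production whose right-hand side consists entirely of nullable non-terminals.

ε-productions: C → ε
So C is immediately nullable.
No further non-terminal can be added: every production for the remaining non-terminals contains a terminal or a non-nullable non-terminal.
Nullable = { 'C' }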